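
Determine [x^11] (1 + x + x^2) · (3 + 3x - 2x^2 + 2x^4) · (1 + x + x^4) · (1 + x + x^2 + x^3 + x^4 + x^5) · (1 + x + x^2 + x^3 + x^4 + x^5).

(1 + x + x^2) has coefficients 1,1,1 for degrees 0…2.
(3 + 3x - 2x^2 + 2x^4) has coefficients 3,3,-2,0,2,0,0,0,0,0,0,0 for degrees 0…11.
Multiplying by (1 + x + x^4) gives running coefficients 3,6,1,-2,5,5,-2,0,2,0,0,0 for degrees 0…11.
Multiplying by (1 + x + x^2 + x^3 + x^4 + x^5) gives running coefficients 3,9,10,8,13,18,13,7,8,10,5,0 for degrees 0…11.
Finally multiplying by (1 + x + x^2 + x^3 + x^4 + x^5), the product of all factors after the first has coefficients 3,12,22,30,43,61,71,69,67,69,61,43 for degrees 0…11.
[x^11] = 1·43 + 1·61 + 1·69 = 173.

173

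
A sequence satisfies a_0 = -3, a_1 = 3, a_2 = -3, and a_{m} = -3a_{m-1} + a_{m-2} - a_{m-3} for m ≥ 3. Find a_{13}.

The ordinary generating function has denominator 1 + 3t - t^2 + t^3.
Iterating the recurrence: a_0,…,a_{13} = -3, 3, -3, 15, -51, 171, -579, 1959, -6627, 22419, -75843, 256575, -867987, 2936379.

2936379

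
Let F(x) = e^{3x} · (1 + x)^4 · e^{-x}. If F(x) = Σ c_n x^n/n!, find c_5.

2512

The EGF product rule gives c_5 = Σ_{k_1+k_2+k_3=5} C(5; k_1,k_2,k_3) · ∏ g_i(k_i), where e^{3x} gives (3)^k; (1+x)^4 gives the falling factorial (4)_k; e^{-x} gives (-1)^k.
g_1(k) for k = 0…5: 1, 3, 9, 27, 81, 243.
g_2(k) for k = 0…5: 1, 4, 12, 24, 24, 0.
g_3(k) for k = 0…5: 1, -1, 1, -1, 1, -1.
First combine the last two factors: h(k) = Σ_j C(k,j)·g_2(j)·g_3(k−j) for k = 0…5: 1, 3, 5, -1, -15, 19.
c_5 = Σ_k C(5,k)·g_1(k)·h(5−k) = 1·1·19 + 5·3·(-15) + 10·9·(-1) + 10·27·5 + 5·81·3 + 1·243·1 = 19 − 225 − 90 + 1350 + 1215 + 243 = 2512.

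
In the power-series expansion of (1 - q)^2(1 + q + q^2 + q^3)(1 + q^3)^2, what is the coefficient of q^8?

2

(1 - q)^2 has coefficients 1,-2,1 for degrees 0…2.
(1 + q + q^2 + q^3) has coefficients 1,1,1,1,0,0,0,0,0 for degrees 0…8.
Finally multiplying by (1 + q^3)^2, the product of all factors after the first has coefficients 1,1,1,3,2,2,3,1,1 for degrees 0…8.
[q^8] = 1·1 − 2·1 + 1·3 = 2.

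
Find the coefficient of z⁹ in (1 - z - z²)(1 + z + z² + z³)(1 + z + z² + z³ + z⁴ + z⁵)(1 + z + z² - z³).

-7

(1 - z - z²) has coefficients 1,-1,-1 for degrees 0…2.
(1 + z + z² + z³) has coefficients 1,1,1,1,0,0,0,0,0,0 for degrees 0…9.
Multiplying by (1 + z + z² + z³ + z⁴ + z⁵) gives running coefficients 1,2,3,4,4,4,3,2,1,0 for degrees 0…9.
Finally multiplying by (1 + z + z² - z³), the product of all factors after the first has coefficients 1,3,6,8,9,9,7,5,2,0 for degrees 0…9.
[z⁹] = 1·0 − 1·2 − 1·5 = -7.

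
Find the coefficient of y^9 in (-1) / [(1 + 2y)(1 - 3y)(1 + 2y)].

The denominator gives the recurrence a_n = −a_(n−1) + 8a_(n−2) + 12a_(n−3) for n ≥ 3; the numerator fixes a_0 = -1, a_1 = 1, a_2 = -9.
Iterating: -1, 1, -9, 5, -65, -3, -457, -347, -3345, -4915, so a_9 = -4915.

-4915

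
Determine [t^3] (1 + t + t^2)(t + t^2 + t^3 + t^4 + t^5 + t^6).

(1 + t + t^2) has coefficients 1,1,1 for degrees 0…2.
(t + t^2 + t^3 + t^4 + t^5 + t^6) has coefficients 0,1,1,1 for degrees 0…3.
[t^3] = 1·1 + 1·1 + 1·1 = 3.

3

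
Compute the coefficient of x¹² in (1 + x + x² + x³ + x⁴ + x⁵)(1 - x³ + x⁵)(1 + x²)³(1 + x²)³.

(1 + x + x² + x³ + x⁴ + x⁵) has coefficients 1,1,1,1,1,1 for degrees 0…5.
(1 - x³ + x⁵) has coefficients 1,0,0,-1,0,1,0,0,0,0,0,0,0 for degrees 0…12.
Multiplying by (1 + x²)³ gives running coefficients 1,0,3,-1,3,-2,1,0,0,2,0,1,0 for degrees 0…12.
Finally multiplying by (1 + x²)³, the product of all factors after the first has coefficients 1,0,6,-1,15,-5,20,-9,15,-5,6,5,1 for degrees 0…12.
[x¹²] = 1·1 + 1·5 + 1·6 + 1·(-5) + 1·15 + 1·(-9) = 13.

13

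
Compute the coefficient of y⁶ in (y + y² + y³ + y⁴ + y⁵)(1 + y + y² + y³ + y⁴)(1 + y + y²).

(y + y² + y³ + y⁴ + y⁵) has coefficients 0,1,1,1,1,1 for degrees 0…5.
(1 + y + y² + y³ + y⁴) has coefficients 1,1,1,1,1,0,0 for degrees 0…6.
Finally multiplying by (1 + y + y²), the product of all factors after the first has coefficients 1,2,3,3,3,2,1 for degrees 0…6.
[y⁶] = 1·2 + 1·3 + 1·3 + 1·3 + 1·2 = 13.

13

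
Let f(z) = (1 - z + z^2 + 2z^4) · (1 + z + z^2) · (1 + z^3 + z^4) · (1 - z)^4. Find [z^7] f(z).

-6

(1 - z + z^2 + 2z^4) has coefficients 1,-1,1,0,2 for degrees 0…4.
(1 + z + z^2) has coefficients 1,1,1,0,0,0,0,0 for degrees 0…7.
Multiplying by (1 + z^3 + z^4) gives running coefficients 1,1,1,1,2,2,1,0 for degrees 0…7.
Finally multiplying by (1 - z)^4, the product of all factors after the first has coefficients 1,-3,3,-1,1,-3,2,1 for degrees 0…7.
[z^7] = 1·1 − 1·2 + 1·(-3) + 2·(-1) = -6.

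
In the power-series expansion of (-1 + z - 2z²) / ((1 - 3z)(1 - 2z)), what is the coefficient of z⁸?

-16984

The denominator gives the recurrence a_n = 5a_(n−1) − 6a_(n−2) for n ≥ 3; the numerator fixes a_0 = -1, a_1 = -4, a_2 = -16.
Iterating: -1, -4, -16, -56, -184, -584, -1816, -5576, -16984, so a_8 = -16984.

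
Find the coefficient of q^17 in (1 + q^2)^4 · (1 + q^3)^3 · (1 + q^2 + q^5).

17

(1 + q^2)^4 has coefficients 1,0,4,0,6,0,4,0,1 for degrees 0…8.
(1 + q^3)^3 has coefficients 1,0,0,3,0,0,3,0,0,1,0,0,0,0,0,0,0,0 for degrees 0…17.
Finally multiplying by (1 + q^2 + q^5), the product of all factors after the first has coefficients 1,0,1,3,0,4,3,0,6,1,0,4,0,0,1,0,0,0 for degrees 0…17.
[q^17] = 1·0 + 4·0 + 6·0 + 4·4 + 1·1 = 17.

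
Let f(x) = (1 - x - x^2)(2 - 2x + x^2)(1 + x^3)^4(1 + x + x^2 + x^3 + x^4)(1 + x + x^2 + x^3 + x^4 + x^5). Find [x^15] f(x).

-53

(1 - x - x^2) has coefficients 1,-1,-1 for degrees 0…2.
(2 - 2x + x^2) has coefficients 2,-2,1,0,0,0,0,0,0,0,0,0,0,0,0,0 for degrees 0…15.
Multiplying by (1 + x^3)^4 gives running coefficients 2,-2,1,8,-8,4,12,-12,6,8,-8,4,2,-2,1,0 for degrees 0…15.
Multiplying by (1 + x + x^2 + x^3 + x^4) gives running coefficients 2,0,1,9,1,3,17,4,2,18,6,-2,12,4,-3,5 for degrees 0…15.
Finally multiplying by (1 + x + x^2 + x^3 + x^4 + x^5), the product of all factors after the first has coefficients 2,2,3,12,13,16,31,35,36,45,50,45,40,40,35,22 for degrees 0…15.
[x^15] = 1·22 − 1·35 − 1·40 = -53.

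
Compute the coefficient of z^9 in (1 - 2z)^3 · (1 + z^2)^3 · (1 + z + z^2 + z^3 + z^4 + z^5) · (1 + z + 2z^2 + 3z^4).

-73

(1 - 2z)^3 has coefficients 1,-6,12,-8 for degrees 0…3.
(1 + z^2)^3 has coefficients 1,0,3,0,3,0,1,0,0,0 for degrees 0…9.
Multiplying by (1 + z + z^2 + z^3 + z^4 + z^5) gives running coefficients 1,1,4,4,7,7,7,7,4,4 for degrees 0…9.
Finally multiplying by (1 + z + 2z^2 + 3z^4), the product of all factors after the first has coefficients 1,2,7,10,22,25,40,40,46,43 for degrees 0…9.
[z^9] = 1·43 − 6·46 + 12·40 − 8·40 = -73.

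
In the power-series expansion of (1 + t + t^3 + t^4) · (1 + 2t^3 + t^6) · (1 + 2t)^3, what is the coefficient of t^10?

31

(1 + t + t^3 + t^4) has coefficients 1,1,0,1,1 for degrees 0…4.
(1 + 2t^3 + t^6) has coefficients 1,0,0,2,0,0,1,0,0,0,0 for degrees 0…10.
Finally multiplying by (1 + 2t)^3, the product of all factors after the first has coefficients 1,6,12,10,12,24,17,6,12,8,0 for degrees 0…10.
[t^10] = 1·0 + 1·8 + 1·6 + 1·17 = 31.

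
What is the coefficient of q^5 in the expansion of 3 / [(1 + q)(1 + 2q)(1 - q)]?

Partial fractions give a closed form: a_n = (-3/2)·(-1)^n + (4)·(-2)^n + (1/2)·1^n.
At n = 5: a_5 = -126.

-126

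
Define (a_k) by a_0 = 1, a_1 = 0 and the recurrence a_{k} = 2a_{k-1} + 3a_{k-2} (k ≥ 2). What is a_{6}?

The ordinary generating function has denominator 1 - 2q - 3q^2.
Iterating the recurrence: a_0,…,a_{6} = 1, 0, 3, 6, 21, 60, 183.

183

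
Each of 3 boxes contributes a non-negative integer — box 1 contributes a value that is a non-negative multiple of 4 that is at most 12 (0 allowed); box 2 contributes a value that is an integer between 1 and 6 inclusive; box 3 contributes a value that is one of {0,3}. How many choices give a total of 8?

3

The generating function for the choices is (1 + q⁴ + q⁸ + q¹²)·(q + q² + q³ + q⁴ + q⁵ + q⁶)·(1 + q³); the count is [q⁸].
(1 + q⁴ + q⁸ + q¹²) has coefficients 1,0,0,0,1,0,0,0,1 for degrees 0…8.
(q + q² + q³ + q⁴ + q⁵ + q⁶) has coefficients 0,1,1,1,1,1,1,0,0 for degrees 0…8.
Finally multiplying by (1 + q³), the product of all factors after the first has coefficients 0,1,1,1,2,2,2,1,1 for degrees 0…8.
[q⁸] = 1·1 + 1·2 + 1·0 = 3.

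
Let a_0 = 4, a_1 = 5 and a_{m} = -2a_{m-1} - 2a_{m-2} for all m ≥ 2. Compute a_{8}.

The ordinary generating function has denominator 1 + 2x + 2x^2.
Iterating the recurrence: a_0,…,a_{8} = 4, 5, -18, 26, -16, -20, 72, -104, 64.

64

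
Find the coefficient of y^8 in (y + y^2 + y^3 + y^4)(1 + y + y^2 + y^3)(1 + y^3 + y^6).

(y + y^2 + y^3 + y^4) has coefficients 0,1,1,1,1 for degrees 0…4.
(1 + y + y^2 + y^3) has coefficients 1,1,1,1,0,0,0,0,0 for degrees 0…8.
Finally multiplying by (1 + y^3 + y^6), the product of all factors after the first has coefficients 1,1,1,2,1,1,2,1,1 for degrees 0…8.
[y^8] = 1·1 + 1·2 + 1·1 + 1·1 = 5.

5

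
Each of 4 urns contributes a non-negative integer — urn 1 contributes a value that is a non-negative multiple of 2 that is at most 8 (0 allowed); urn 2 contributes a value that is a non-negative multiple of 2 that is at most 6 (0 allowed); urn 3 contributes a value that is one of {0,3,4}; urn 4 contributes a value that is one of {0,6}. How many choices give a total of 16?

The generating function for the choices is (1 + q^2 + q^4 + q^6 + q^8)·(1 + q^2 + q^4 + q^6)·(1 + q^3 + q^4)·(1 + q^6); the count is [q^16].
(1 + q^2 + q^4 + q^6 + q^8) has coefficients 1,0,1,0,1,0,1,0,1 for degrees 0…8.
(1 + q^2 + q^4 + q^6) has coefficients 1,0,1,0,1,0,1,0,0,0,0,0,0,0,0,0,0 for degrees 0…16.
Multiplying by (1 + q^3 + q^4) gives running coefficients 1,0,1,1,2,1,2,1,1,1,1,0,0,0,0,0,0 for degrees 0…16.
Finally multiplying by (1 + q^6), the product of all factors after the first has coefficients 1,0,1,1,2,1,3,1,2,2,3,1,2,1,1,1,1 for degrees 0…16.
[q^16] = 1·1 + 1·1 + 1·2 + 1·3 + 1·2 = 9.

9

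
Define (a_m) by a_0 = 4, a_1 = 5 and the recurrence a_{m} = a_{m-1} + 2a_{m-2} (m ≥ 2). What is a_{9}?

1535

The ordinary generating function has denominator 1 - z - 2z^2.
Iterating the recurrence: a_0,…,a_{9} = 4, 5, 13, 23, 49, 95, 193, 383, 769, 1535.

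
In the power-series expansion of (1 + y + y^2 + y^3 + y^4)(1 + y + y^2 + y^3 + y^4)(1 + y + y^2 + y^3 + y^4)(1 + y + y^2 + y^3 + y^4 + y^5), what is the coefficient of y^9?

(1 + y + y^2 + y^3 + y^4) has coefficients 1,1,1,1,1 for degrees 0…4.
(1 + y + y^2 + y^3 + y^4) has coefficients 1,1,1,1,1,0,0,0,0,0 for degrees 0…9.
Multiplying by (1 + y + y^2 + y^3 + y^4) gives running coefficients 1,2,3,4,5,4,3,2,1,0 for degrees 0…9.
Finally multiplying by (1 + y + y^2 + y^3 + y^4 + y^5), the product of all factors after the first has coefficients 1,3,6,10,15,19,21,21,19,15 for degrees 0…9.
[y^9] = 1·15 + 1·19 + 1·21 + 1·21 + 1·19 = 95.

95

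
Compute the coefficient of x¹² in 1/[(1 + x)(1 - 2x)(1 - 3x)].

Partial fractions give a closed form: a_n = (1/12)·(-1)^n + (-4/3)·2^n + (9/4)·3^n.
At n = 12: a_12 = 1190281.

1190281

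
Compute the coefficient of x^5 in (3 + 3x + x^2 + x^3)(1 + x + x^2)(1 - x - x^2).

-6

(3 + 3x + x^2 + x^3) has coefficients 3,3,1,1 for degrees 0…3.
(1 + x + x^2) has coefficients 1,1,1,0,0,0 for degrees 0…5.
Finally multiplying by (1 - x - x^2), the product of all factors after the first has coefficients 1,0,-1,-2,-1,0 for degrees 0…5.
[x^5] = 3·0 + 3·(-1) + 1·(-2) + 1·(-1) = -6.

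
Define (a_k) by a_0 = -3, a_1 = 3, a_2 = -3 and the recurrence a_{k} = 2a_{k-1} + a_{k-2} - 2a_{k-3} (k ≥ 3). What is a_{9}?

The ordinary generating function has denominator 1 - 2x - x^2 + 2x^3.
Iterating the recurrence: a_0,…,a_{9} = -3, 3, -3, 3, -3, 3, -3, 3, -3, 3.

3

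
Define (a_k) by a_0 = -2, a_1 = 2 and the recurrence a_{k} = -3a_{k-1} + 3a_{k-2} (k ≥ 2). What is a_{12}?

The ordinary generating function has denominator 1 + 3t - 3t^2.
Iterating the recurrence: a_0,…,a_{12} = -2, 2, -12, 42, -162, 612, -2322, 8802, -33372, 126522, -479682, 1818612, -6894882.

-6894882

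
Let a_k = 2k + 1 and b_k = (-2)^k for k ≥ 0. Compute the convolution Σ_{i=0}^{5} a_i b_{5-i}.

Write out a_i and b_{5-i} for i = 0,…,5 and sum the products.
Σ = 1·(-32) + 3·16 + 5·(-8) + 7·4 + 9·(-2) + 11·1 = -3.

-3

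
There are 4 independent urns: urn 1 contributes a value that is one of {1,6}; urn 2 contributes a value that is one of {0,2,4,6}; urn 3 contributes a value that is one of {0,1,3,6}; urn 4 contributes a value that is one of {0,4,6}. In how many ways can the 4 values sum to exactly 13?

9

The generating function for the choices is (x + x^6)·(1 + x^2 + x^4 + x^6)·(1 + x + x^3 + x^6)·(1 + x^4 + x^6); the count is [x^13].
(x + x^6) has coefficients 0,1,0,0,0,0,1 for degrees 0…6.
(1 + x^2 + x^4 + x^6) has coefficients 1,0,1,0,1,0,1,0,0,0,0,0,0,0 for degrees 0…13.
Multiplying by (1 + x + x^3 + x^6) gives running coefficients 1,1,1,2,1,2,2,2,1,1,1,0,1,0 for degrees 0…13.
Finally multiplying by (1 + x^4 + x^6), the product of all factors after the first has coefficients 1,1,1,2,2,3,4,5,3,5,4,4,4,3 for degrees 0…13.
[x^13] = 1·4 + 1·5 = 9.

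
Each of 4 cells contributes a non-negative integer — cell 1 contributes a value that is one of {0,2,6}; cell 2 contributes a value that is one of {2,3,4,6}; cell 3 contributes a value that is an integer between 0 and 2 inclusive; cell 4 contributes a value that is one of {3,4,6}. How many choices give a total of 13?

The generating function for the choices is (1 + x^2 + x^6)·(x^2 + x^3 + x^4 + x^6)·(1 + x + x^2)·(x^3 + x^4 + x^6); the count is [x^13].
(1 + x^2 + x^6) has coefficients 1,0,1,0,0,0,1 for degrees 0…6.
(x^2 + x^3 + x^4 + x^6) has coefficients 0,0,1,1,1,0,1,0,0,0,0,0,0,0 for degrees 0…13.
Multiplying by (1 + x + x^2) gives running coefficients 0,0,1,2,3,2,2,1,1,0,0,0,0,0 for degrees 0…13.
Finally multiplying by (x^3 + x^4 + x^6), the product of all factors after the first has coefficients 0,0,0,0,0,1,3,5,6,6,6,4,3,1 for degrees 0…13.
[x^13] = 1·1 + 1·4 + 1·5 = 10.

10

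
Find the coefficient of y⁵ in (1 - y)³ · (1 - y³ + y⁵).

(1 - y)³ has coefficients 1,-3,3,-1 for degrees 0…3.
(1 - y³ + y⁵) has coefficients 1,0,0,-1,0,1 for degrees 0…5.
[y⁵] = 1·1 − 3·0 + 3·(-1) − 1·0 = -2.

-2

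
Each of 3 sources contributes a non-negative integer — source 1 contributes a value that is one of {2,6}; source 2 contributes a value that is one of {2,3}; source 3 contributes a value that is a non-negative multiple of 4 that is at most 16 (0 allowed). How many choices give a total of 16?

2

The generating function for the choices is (z² + z⁶)·(z² + z³)·(1 + z⁴ + z⁸ + z¹² + z¹⁶); the count is [z¹⁶].
(z² + z⁶) has coefficients 0,0,1,0,0,0,1 for degrees 0…6.
(z² + z³) has coefficients 0,0,1,1,0,0,0,0,0,0,0,0,0,0,0,0,0 for degrees 0…16.
Finally multiplying by (1 + z⁴ + z⁸ + z¹² + z¹⁶), the product of all factors after the first has coefficients 0,0,1,1,0,0,1,1,0,0,1,1,0,0,1,1,0 for degrees 0…16.
[z¹⁶] = 1·1 + 1·1 = 2.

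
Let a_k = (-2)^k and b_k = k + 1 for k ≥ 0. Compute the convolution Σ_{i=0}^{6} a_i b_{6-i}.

31

The convolution is the x^6 coefficient of A(x)B(x).
Σ = 1·7 − 2·6 + 4·5 − 8·4 + 16·3 − 32·2 + 64·1 = 31.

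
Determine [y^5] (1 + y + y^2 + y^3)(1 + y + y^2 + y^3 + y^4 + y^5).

4

(1 + y + y^2 + y^3) has coefficients 1,1,1,1 for degrees 0…3.
(1 + y + y^2 + y^3 + y^4 + y^5) has coefficients 1,1,1,1,1,1 for degrees 0…5.
[y^5] = 1·1 + 1·1 + 1·1 + 1·1 = 4.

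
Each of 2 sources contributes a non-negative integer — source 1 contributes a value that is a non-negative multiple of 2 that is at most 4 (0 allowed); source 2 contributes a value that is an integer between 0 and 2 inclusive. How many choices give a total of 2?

2

The generating function for the choices is (1 + y^2 + y^4)·(1 + y + y^2); the count is [y^2].
(1 + y^2 + y^4) has coefficients 1,0,1 for degrees 0…2.
(1 + y + y^2) has coefficients 1,1,1 for degrees 0…2.
[y^2] = 1·1 + 1·1 = 2.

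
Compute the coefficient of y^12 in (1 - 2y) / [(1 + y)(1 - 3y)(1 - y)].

199291

The denominator gives the recurrence a_n = 3a_(n−1) + a_(n−2) − 3a_(n−3) for n ≥ 3; the numerator fixes a_0 = 1, a_1 = 1, a_2 = 4.
Iterating: 1, 1, 4, 10, 31, 91, 274, 820, 2461, 7381, 22144, 66430, 199291, so a_12 = 199291.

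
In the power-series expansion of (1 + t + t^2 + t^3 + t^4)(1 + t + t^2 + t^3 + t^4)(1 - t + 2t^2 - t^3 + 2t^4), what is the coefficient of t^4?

7

(1 + t + t^2 + t^3 + t^4) has coefficients 1,1,1,1,1 for degrees 0…4.
(1 + t + t^2 + t^3 + t^4) has coefficients 1,1,1,1,1 for degrees 0…4.
Finally multiplying by (1 - t + 2t^2 - t^3 + 2t^4), the product of all factors after the first has coefficients 1,0,2,1,3 for degrees 0…4.
[t^4] = 1·3 + 1·1 + 1·2 + 1·0 + 1·1 = 7.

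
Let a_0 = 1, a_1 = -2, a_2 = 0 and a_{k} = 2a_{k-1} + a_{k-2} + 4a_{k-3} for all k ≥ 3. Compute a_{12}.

-6740

The ordinary generating function has denominator 1 - 2q - q^2 - 4q^3.
Iterating the recurrence: a_0,…,a_{12} = 1, -2, 0, 2, -4, -6, -8, -38, -108, -286, -832, -2382, -6740.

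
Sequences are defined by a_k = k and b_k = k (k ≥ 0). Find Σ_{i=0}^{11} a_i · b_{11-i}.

220

The convolution is the x^11 coefficient of A(x)B(x).
Σ = 0·11 + 1·10 + 2·9 + 3·8 + 4·7 + 5·6 + 6·5 + 7·4 + 8·3 + 9·2 + 10·1 + 11·0 = 220.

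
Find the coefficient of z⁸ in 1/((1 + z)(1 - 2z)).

171

Partial fractions give a closed form: a_n = (1/3)·(-1)^n + (2/3)·2^n.
At n = 8: a_8 = 171.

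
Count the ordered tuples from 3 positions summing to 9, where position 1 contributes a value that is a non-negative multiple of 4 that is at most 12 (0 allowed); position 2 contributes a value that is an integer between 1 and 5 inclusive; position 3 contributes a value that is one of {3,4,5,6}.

5

The generating function for the choices is (1 + y⁴ + y⁸ + y¹²)·(y + y² + y³ + y⁴ + y⁵)·(y³ + y⁴ + y⁵ + y⁶); the count is [y⁹].
(1 + y⁴ + y⁸ + y¹²) has coefficients 1,0,0,0,1,0,0,0,1,0 for degrees 0…9.
(y + y² + y³ + y⁴ + y⁵) has coefficients 0,1,1,1,1,1,0,0,0,0 for degrees 0…9.
Finally multiplying by (y³ + y⁴ + y⁵ + y⁶), the product of all factors after the first has coefficients 0,0,0,0,1,2,3,4,4,3 for degrees 0…9.
[y⁹] = 1·3 + 1·2 + 1·0 = 5.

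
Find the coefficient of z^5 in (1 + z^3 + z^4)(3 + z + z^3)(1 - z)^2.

-3

(1 + z^3 + z^4) has coefficients 1,0,0,1,1 for degrees 0…4.
(3 + z + z^3) has coefficients 3,1,0,1,0,0 for degrees 0…5.
Finally multiplying by (1 - z)^2, the product of all factors after the first has coefficients 3,-5,1,2,-2,1 for degrees 0…5.
[z^5] = 1·1 + 1·1 + 1·(-5) = -3.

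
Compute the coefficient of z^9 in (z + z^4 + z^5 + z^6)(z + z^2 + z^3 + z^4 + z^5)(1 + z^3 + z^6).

7

(z + z^4 + z^5 + z^6) has coefficients 0,1,0,0,1,1,1 for degrees 0…6.
(z + z^2 + z^3 + z^4 + z^5) has coefficients 0,1,1,1,1,1,0,0,0,0 for degrees 0…9.
Finally multiplying by (1 + z^3 + z^6), the product of all factors after the first has coefficients 0,1,1,1,2,2,1,2,2,1 for degrees 0…9.
[z^9] = 1·2 + 1·2 + 1·2 + 1·1 = 7.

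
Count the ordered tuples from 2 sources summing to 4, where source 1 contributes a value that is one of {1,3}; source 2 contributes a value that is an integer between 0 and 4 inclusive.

The generating function for the choices is (x + x^3)·(1 + x + x^2 + x^3 + x^4); the count is [x^4].
(x + x^3) has coefficients 0,1,0,1 for degrees 0…3.
(1 + x + x^2 + x^3 + x^4) has coefficients 1,1,1,1,1 for degrees 0…4.
[x^4] = 1·1 + 1·1 = 2.

2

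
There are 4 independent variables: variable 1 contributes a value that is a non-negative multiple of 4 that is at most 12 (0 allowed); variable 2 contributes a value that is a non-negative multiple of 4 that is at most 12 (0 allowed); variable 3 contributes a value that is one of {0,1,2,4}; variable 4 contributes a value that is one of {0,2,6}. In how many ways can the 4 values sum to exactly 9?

The generating function for the choices is (1 + x^4 + x^8 + x^12)·(1 + x^4 + x^8 + x^12)·(1 + x + x^2 + x^4)·(1 + x^2 + x^6); the count is [x^9].
(1 + x^4 + x^8 + x^12) has coefficients 1,0,0,0,1,0,0,0,1,0 for degrees 0…9.
(1 + x^4 + x^8 + x^12) has coefficients 1,0,0,0,1,0,0,0,1,0 for degrees 0…9.
Multiplying by (1 + x + x^2 + x^4) gives running coefficients 1,1,1,0,2,1,1,0,2,1 for degrees 0…9.
Finally multiplying by (1 + x^2 + x^6), the product of all factors after the first has coefficients 1,1,2,1,3,1,4,2,4,1 for degrees 0…9.
[x^9] = 1·1 + 1·1 + 1·1 = 3.

3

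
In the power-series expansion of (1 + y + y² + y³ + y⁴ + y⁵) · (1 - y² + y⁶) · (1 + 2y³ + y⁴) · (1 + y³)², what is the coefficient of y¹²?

5

(1 + y + y² + y³ + y⁴ + y⁵) has coefficients 1,1,1,1,1,1 for degrees 0…5.
(1 - y² + y⁶) has coefficients 1,0,-1,0,0,0,1,0,0,0,0,0,0 for degrees 0…12.
Multiplying by (1 + 2y³ + y⁴) gives running coefficients 1,0,-1,2,1,-2,0,0,0,2,1,0,0 for degrees 0…12.
Finally multiplying by (1 + y³)², the product of all factors after the first has coefficients 1,0,-1,4,1,-4,5,2,-5,4,2,-2,4 for degrees 0…12.
[y¹²] = 1·4 + 1·(-2) + 1·2 + 1·4 + 1·(-5) + 1·2 = 5.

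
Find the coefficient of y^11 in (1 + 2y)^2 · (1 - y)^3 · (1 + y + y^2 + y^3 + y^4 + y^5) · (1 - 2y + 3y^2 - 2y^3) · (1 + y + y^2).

(1 + 2y)^2 has coefficients 1,4,4 for degrees 0…2.
(1 - y)^3 has coefficients 1,-3,3,-1,0,0,0,0,0,0,0,0 for degrees 0…11.
Multiplying by (1 + y + y^2 + y^3 + y^4 + y^5) gives running coefficients 1,-2,1,0,0,0,-1,2,-1,0,0,0 for degrees 0…11.
Multiplying by (1 - 2y + 3y^2 - 2y^3) gives running coefficients 1,-4,8,-10,7,-2,-1,4,-8,10,-7,2 for degrees 0…11.
Finally multiplying by (1 + y + y^2), the product of all factors after the first has coefficients 1,-3,5,-6,5,-5,4,1,-5,6,-5,5 for degrees 0…11.
[y^11] = 1·5 + 4·(-5) + 4·6 = 9.

9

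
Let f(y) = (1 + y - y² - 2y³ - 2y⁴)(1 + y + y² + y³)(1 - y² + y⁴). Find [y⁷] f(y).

(1 + y - y² - 2y³ - 2y⁴) has coefficients 1,1,-1,-2,-2 for degrees 0…4.
(1 + y + y² + y³) has coefficients 1,1,1,1,0,0,0,0 for degrees 0…7.
Finally multiplying by (1 - y² + y⁴), the product of all factors after the first has coefficients 1,1,0,0,0,0,1,1 for degrees 0…7.
[y⁷] = 1·1 + 1·1 − 1·0 − 2·0 − 2·0 = 2.

2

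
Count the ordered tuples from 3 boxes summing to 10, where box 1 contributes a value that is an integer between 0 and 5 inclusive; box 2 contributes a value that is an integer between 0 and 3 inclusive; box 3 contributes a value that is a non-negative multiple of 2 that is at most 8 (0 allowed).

11

The generating function for the choices is (1 + x + x^2 + x^3 + x^4 + x^5)·(1 + x + x^2 + x^3)·(1 + x^2 + x^4 + x^6 + x^8); the count is [x^10].
(1 + x + x^2 + x^3 + x^4 + x^5) has coefficients 1,1,1,1,1,1 for degrees 0…5.
(1 + x + x^2 + x^3) has coefficients 1,1,1,1,0,0,0,0,0,0,0 for degrees 0…10.
Finally multiplying by (1 + x^2 + x^4 + x^6 + x^8), the product of all factors after the first has coefficients 1,1,2,2,2,2,2,2,2,2,1 for degrees 0…10.
[x^10] = 1·1 + 1·2 + 1·2 + 1·2 + 1·2 + 1·2 = 11.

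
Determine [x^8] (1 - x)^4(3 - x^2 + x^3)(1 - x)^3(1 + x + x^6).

87

(1 - x)^4 has coefficients 1,-4,6,-4,1 for degrees 0…4.
(3 - x^2 + x^3) has coefficients 3,0,-1,1,0,0,0,0,0 for degrees 0…8.
Multiplying by (1 - x)^3 gives running coefficients 3,-9,8,1,-6,4,-1,0,0 for degrees 0…8.
Finally multiplying by (1 + x + x^6), the product of all factors after the first has coefficients 3,-6,-1,9,-5,-2,6,-10,8 for degrees 0…8.
[x^8] = 1·8 − 4·(-10) + 6·6 − 4·(-2) + 1·(-5) = 87.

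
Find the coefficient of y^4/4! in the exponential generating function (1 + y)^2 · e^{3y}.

405

The EGF product rule gives c_4 = Σ_{k_1+k_2=4} C(4; k_1,k_2) · ∏ g_i(k_i), where (1+y)^2 gives the falling factorial (2)_k; e^{3y} gives (3)^k.
g_1(k) for k = 0…4: 1, 2, 2, 0, 0.
g_2(k) for k = 0…4: 1, 3, 9, 27, 81.
c_4 = Σ_k C(4,k)·g_1(k)·g_2(4−k) = 1·1·81 + 4·2·27 + 6·2·9 = 81 + 216 + 108 = 405.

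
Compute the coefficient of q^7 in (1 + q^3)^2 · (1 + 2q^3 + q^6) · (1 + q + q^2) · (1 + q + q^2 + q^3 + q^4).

(1 + q^3)^2 has coefficients 1,0,0,2,0,0,1 for degrees 0…6.
(1 + 2q^3 + q^6) has coefficients 1,0,0,2,0,0,1,0 for degrees 0…7.
Multiplying by (1 + q + q^2) gives running coefficients 1,1,1,2,2,2,1,1 for degrees 0…7.
Finally multiplying by (1 + q + q^2 + q^3 + q^4), the product of all factors after the first has coefficients 1,2,3,5,7,8,8,8 for degrees 0…7.
[q^7] = 1·8 + 2·7 + 1·2 = 24.

24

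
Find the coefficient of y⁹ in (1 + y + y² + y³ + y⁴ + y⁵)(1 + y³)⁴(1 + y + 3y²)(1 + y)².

(1 + y + y² + y³ + y⁴ + y⁵) has coefficients 1,1,1,1,1,1 for degrees 0…5.
(1 + y³)⁴ has coefficients 1,0,0,4,0,0,6,0,0,4 for degrees 0…9.
Multiplying by (1 + y + 3y²) gives running coefficients 1,1,3,4,4,12,6,6,18,4 for degrees 0…9.
Finally multiplying by (1 + y)², the product of all factors after the first has coefficients 1,3,6,11,15,24,34,30,36,46 for degrees 0…9.
[y⁹] = 1·46 + 1·36 + 1·30 + 1·34 + 1·24 + 1·15 = 185.

185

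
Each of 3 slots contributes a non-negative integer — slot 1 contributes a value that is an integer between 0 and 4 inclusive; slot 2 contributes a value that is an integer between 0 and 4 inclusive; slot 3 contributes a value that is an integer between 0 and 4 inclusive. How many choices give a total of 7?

The generating function for the choices is (1 + q + q² + q³ + q⁴)·(1 + q + q² + q³ + q⁴)·(1 + q + q² + q³ + q⁴); the count is [q⁷].
(1 + q + q² + q³ + q⁴) has coefficients 1,1,1,1,1 for degrees 0…4.
(1 + q + q² + q³ + q⁴) has coefficients 1,1,1,1,1,0,0,0 for degrees 0…7.
Finally multiplying by (1 + q + q² + q³ + q⁴), the product of all factors after the first has coefficients 1,2,3,4,5,4,3,2 for degrees 0…7.
[q⁷] = 1·2 + 1·3 + 1·4 + 1·5 + 1·4 = 18.

18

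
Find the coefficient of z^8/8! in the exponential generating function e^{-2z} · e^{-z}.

The EGF product rule gives c_8 = Σ_{k_1+k_2=8} C(8; k_1,k_2) · ∏ g_i(k_i), where e^{-2z} gives (-2)^k; e^{-z} gives (-1)^k.
g_1(k) for k = 0…8: 1, -2, 4, -8, 16, -32, 64, -128, 256.
g_2(k) for k = 0…8: 1, -1, 1, -1, 1, -1, 1, -1, 1.
c_8 = Σ_k C(8,k)·g_1(k)·g_2(8−k) = 1·1·1 + 8·(-2)·(-1) + 28·4·1 + 56·(-8)·(-1) + 70·16·1 + 56·(-32)·(-1) + 28·64·1 + 8·(-128)·(-1) + 1·256·1 = 1 + 16 + 112 + 448 + 1120 + 1792 + 1792 + 1024 + 256 = 6561.

6561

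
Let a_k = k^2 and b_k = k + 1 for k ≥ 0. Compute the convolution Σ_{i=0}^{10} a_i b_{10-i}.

1210

The convolution is the t^10 coefficient of A(t)B(t).
Σ = 0·11 + 1·10 + 4·9 + 9·8 + 16·7 + 25·6 + 36·5 + 49·4 + 64·3 + 81·2 + 100·1 = 1210.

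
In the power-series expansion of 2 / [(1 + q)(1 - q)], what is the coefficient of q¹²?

2

The denominator gives the recurrence a_n = a_(n−2) for n ≥ 2; the numerator fixes a_0 = 2, a_1 = 0.
Iterating: 2, 0, 2, 0, 2, 0, 2, 0, 2, 0, 2, 0, 2, so a_12 = 2.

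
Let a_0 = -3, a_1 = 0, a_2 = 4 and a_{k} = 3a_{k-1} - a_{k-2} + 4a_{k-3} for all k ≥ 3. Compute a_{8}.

The ordinary generating function has denominator 1 - 3x + x^2 - 4x^3.
Iterating the recurrence: a_0,…,a_{8} = -3, 0, 4, 0, -4, 4, 16, 28, 84.

84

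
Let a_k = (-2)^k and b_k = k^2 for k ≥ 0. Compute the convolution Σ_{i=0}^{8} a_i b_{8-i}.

This is [x^8] in the product of the two ordinary generating functions.
Σ = 1·64 − 2·49 + 4·36 − 8·25 + 16·16 − 32·9 + 64·4 − 128·1 + 256·0 = 6.

6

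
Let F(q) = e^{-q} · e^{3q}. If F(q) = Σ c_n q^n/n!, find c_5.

The EGF product rule gives c_5 = Σ_{k_1+k_2=5} C(5; k_1,k_2) · ∏ g_i(k_i), where e^{-q} gives (-1)^k; e^{3q} gives (3)^k.
g_1(k) for k = 0…5: 1, -1, 1, -1, 1, -1.
g_2(k) for k = 0…5: 1, 3, 9, 27, 81, 243.
c_5 = Σ_k C(5,k)·g_1(k)·g_2(5−k) = 1·1·243 + 5·(-1)·81 + 10·1·27 + 10·(-1)·9 + 5·1·3 + 1·(-1)·1 = 243 − 405 + 270 − 90 + 15 − 1 = 32.

32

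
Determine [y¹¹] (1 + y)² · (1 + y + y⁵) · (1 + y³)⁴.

(1 + y)² has coefficients 1,2,1 for degrees 0…2.
(1 + y + y⁵) has coefficients 1,1,0,0,0,1,0,0,0,0,0,0 for degrees 0…11.
Finally multiplying by (1 + y³)⁴, the product of all factors after the first has coefficients 1,1,0,4,4,1,6,6,4,4,4,6 for degrees 0…11.
[y¹¹] = 1·6 + 2·4 + 1·4 = 18.

18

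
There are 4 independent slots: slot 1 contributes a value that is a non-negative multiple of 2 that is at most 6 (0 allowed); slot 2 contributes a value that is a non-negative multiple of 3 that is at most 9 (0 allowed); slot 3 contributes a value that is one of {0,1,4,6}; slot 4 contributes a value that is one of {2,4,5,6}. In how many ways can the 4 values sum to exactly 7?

6

The generating function for the choices is (1 + z^2 + z^4 + z^6)·(1 + z^3 + z^6 + z^9)·(1 + z + z^4 + z^6)·(z^2 + z^4 + z^5 + z^6); the count is [z^7].
(1 + z^2 + z^4 + z^6) has coefficients 1,0,1,0,1,0,1 for degrees 0…6.
(1 + z^3 + z^6 + z^9) has coefficients 1,0,0,1,0,0,1,0 for degrees 0…7.
Multiplying by (1 + z + z^4 + z^6) gives running coefficients 1,1,0,1,2,0,2,2 for degrees 0…7.
Finally multiplying by (z^2 + z^4 + z^5 + z^6), the product of all factors after the first has coefficients 0,0,1,1,1,3,4,2 for degrees 0…7.
[z^7] = 1·2 + 1·3 + 1·1 + 1·0 = 6.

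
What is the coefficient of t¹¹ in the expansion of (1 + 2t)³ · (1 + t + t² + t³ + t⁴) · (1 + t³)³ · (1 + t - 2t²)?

(1 + 2t)³ has coefficients 1,6,12,8 for degrees 0…3.
(1 + t + t² + t³ + t⁴) has coefficients 1,1,1,1,1,0,0,0,0,0,0,0 for degrees 0…11.
Multiplying by (1 + t³)³ gives running coefficients 1,1,1,4,4,3,6,6,3,4,4,1 for degrees 0…11.
Finally multiplying by (1 + t - 2t²), the product of all factors after the first has coefficients 1,2,0,3,6,-1,1,6,-3,-5,2,-3 for degrees 0…11.
[t¹¹] = 1·(-3) + 6·2 + 12·(-5) + 8·(-3) = -75.

-75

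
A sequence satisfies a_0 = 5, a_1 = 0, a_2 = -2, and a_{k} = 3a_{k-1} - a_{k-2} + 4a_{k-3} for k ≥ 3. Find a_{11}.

The ordinary generating function has denominator 1 - 3y + y^2 - 4y^3.
Iterating the recurrence: a_0,…,a_{11} = 5, 0, -2, 14, 44, 110, 342, 1092, 3374, 10398, 32188, 99662.

99662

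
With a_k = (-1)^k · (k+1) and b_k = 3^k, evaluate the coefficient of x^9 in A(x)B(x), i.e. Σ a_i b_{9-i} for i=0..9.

11069

The convolution is the x^9 coefficient of A(x)B(x).
Σ = 1·19683 − 2·6561 + 3·2187 − 4·729 + 5·243 − 6·81 + 7·27 − 8·9 + 9·3 − 10·1 = 11069.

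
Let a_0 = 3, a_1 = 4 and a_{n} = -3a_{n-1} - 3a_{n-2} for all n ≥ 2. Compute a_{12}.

2187

The ordinary generating function has denominator 1 + 3q + 3q^2.
Iterating the recurrence: a_0,…,a_{12} = 3, 4, -21, 51, -90, 117, -81, -108, 567, -1377, 2430, -3159, 2187.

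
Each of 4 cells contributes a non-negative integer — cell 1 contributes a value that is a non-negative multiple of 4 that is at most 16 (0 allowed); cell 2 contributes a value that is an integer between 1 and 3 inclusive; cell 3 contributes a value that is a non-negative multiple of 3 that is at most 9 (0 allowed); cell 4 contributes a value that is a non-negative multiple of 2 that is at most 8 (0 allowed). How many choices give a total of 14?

The generating function for the choices is (1 + z^4 + z^8 + z^12 + z^16)·(z + z^2 + z^3)·(1 + z^3 + z^6 + z^9)·(1 + z^2 + z^4 + z^6 + z^8); the count is [z^14].
(1 + z^4 + z^8 + z^12 + z^16) has coefficients 1,0,0,0,1,0,0,0,1,0,0,0,1,0,0 for degrees 0…14.
(z + z^2 + z^3) has coefficients 0,1,1,1,0,0,0,0,0,0,0,0,0,0,0 for degrees 0…14.
Multiplying by (1 + z^3 + z^6 + z^9) gives running coefficients 0,1,1,1,1,1,1,1,1,1,1,1,1,0,0 for degrees 0…14.
Finally multiplying by (1 + z^2 + z^4 + z^6 + z^8), the product of all factors after the first has coefficients 0,1,1,2,2,3,3,4,4,5,5,5,5,4,4 for degrees 0…14.
[z^14] = 1·4 + 1·5 + 1·3 + 1·1 = 13.

13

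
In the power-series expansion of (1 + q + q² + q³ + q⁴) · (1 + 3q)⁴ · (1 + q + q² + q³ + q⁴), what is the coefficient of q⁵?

(1 + q + q² + q³ + q⁴) has coefficients 1,1,1,1,1 for degrees 0…4.
(1 + 3q)⁴ has coefficients 1,12,54,108,81,0 for degrees 0…5.
Finally multiplying by (1 + q + q² + q³ + q⁴), the product of all factors after the first has coefficients 1,13,67,175,256,255 for degrees 0…5.
[q⁵] = 1·255 + 1·256 + 1·175 + 1·67 + 1·13 = 766.

766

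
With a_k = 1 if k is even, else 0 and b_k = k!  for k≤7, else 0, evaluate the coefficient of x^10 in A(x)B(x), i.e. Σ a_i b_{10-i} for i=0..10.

Write out a_i and b_{10-i} for i = 0,…,10 and sum the products.
Σ = 1·0 + 0·0 + 1·0 + 0·5040 + 1·720 + 0·120 + 1·24 + 0·6 + 1·2 + 0·1 + 1·1 = 747.

747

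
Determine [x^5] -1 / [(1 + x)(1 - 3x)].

Partial fractions give a closed form: a_n = (-1/4)·(-1)^n + (-3/4)·3^n.
At n = 5: a_5 = -182.

-182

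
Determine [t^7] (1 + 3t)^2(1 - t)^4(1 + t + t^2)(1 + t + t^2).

-14

(1 + 3t)^2 has coefficients 1,6,9 for degrees 0…2.
(1 - t)^4 has coefficients 1,-4,6,-4,1,0,0,0 for degrees 0…7.
Multiplying by (1 + t + t^2) gives running coefficients 1,-3,3,-2,3,-3,1,0 for degrees 0…7.
Finally multiplying by (1 + t + t^2), the product of all factors after the first has coefficients 1,-2,1,-2,4,-2,1,-2 for degrees 0…7.
[t^7] = 1·(-2) + 6·1 + 9·(-2) = -14.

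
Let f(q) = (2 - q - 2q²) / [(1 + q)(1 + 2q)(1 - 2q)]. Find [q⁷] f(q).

-213

Partial fractions give a closed form: a_n = (-1/3)·(-1)^n + (2)·(-2)^n + (1/3)·2^n.
At n = 7: a_7 = -213.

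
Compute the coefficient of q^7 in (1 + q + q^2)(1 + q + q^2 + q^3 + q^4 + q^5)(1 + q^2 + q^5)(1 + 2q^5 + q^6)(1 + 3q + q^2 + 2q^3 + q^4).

(1 + q + q^2) has coefficients 1,1,1 for degrees 0…2.
(1 + q + q^2 + q^3 + q^4 + q^5) has coefficients 1,1,1,1,1,1,0,0 for degrees 0…7.
Multiplying by (1 + q^2 + q^5) gives running coefficients 1,1,2,2,2,3,2,2 for degrees 0…7.
Multiplying by (1 + 2q^5 + q^6) gives running coefficients 1,1,2,2,2,5,5,7 for degrees 0…7.
Finally multiplying by (1 + 3q + q^2 + 2q^3 + q^4), the product of all factors after the first has coefficients 1,4,6,11,13,18,28,33 for degrees 0…7.
[q^7] = 1·33 + 1·28 + 1·18 = 79.

79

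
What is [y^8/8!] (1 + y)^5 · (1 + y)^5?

The EGF product rule gives c_8 = Σ_{k_1+k_2=8} C(8; k_1,k_2) · ∏ g_i(k_i), where (1+y)^5 gives the falling factorial (5)_k; (1+y)^5 gives the falling factorial (5)_k.
g_1(k) for k = 0…8: 1, 5, 20, 60, 120, 120, 0, 0, 0.
g_2(k) for k = 0…8: 1, 5, 20, 60, 120, 120, 0, 0, 0.
c_8 = Σ_k C(8,k)·g_1(k)·g_2(8−k) = 56·60·120 + 70·120·120 + 56·120·60 = 403200 + 1008000 + 403200 = 1814400.

1814400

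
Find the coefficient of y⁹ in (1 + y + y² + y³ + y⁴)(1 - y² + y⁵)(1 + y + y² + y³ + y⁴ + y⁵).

(1 + y + y² + y³ + y⁴) has coefficients 1,1,1,1,1 for degrees 0…4.
(1 - y² + y⁵) has coefficients 1,0,-1,0,0,1,0,0,0,0 for degrees 0…9.
Finally multiplying by (1 + y + y² + y³ + y⁴ + y⁵), the product of all factors after the first has coefficients 1,1,0,0,0,1,0,0,1,1 for degrees 0…9.
[y⁹] = 1·1 + 1·1 + 1·0 + 1·0 + 1·1 = 3.

3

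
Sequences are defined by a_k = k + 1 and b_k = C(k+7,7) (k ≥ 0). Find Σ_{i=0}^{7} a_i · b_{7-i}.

11440

Write out a_i and b_{7-i} for i = 0,…,7 and sum the products.
Σ = 1·3432 + 2·1716 + 3·792 + 4·330 + 5·120 + 6·36 + 7·8 + 8·1 = 11440.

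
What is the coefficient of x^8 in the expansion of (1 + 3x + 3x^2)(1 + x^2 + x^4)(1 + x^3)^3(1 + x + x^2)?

57

(1 + 3x + 3x^2) has coefficients 1,3,3 for degrees 0…2.
(1 + x^2 + x^4) has coefficients 1,0,1,0,1,0,0,0,0 for degrees 0…8.
Multiplying by (1 + x^3)^3 gives running coefficients 1,0,1,3,1,3,3,3,3 for degrees 0…8.
Finally multiplying by (1 + x + x^2), the product of all factors after the first has coefficients 1,1,2,4,5,7,7,9,9 for degrees 0…8.
[x^8] = 1·9 + 3·9 + 3·7 = 57.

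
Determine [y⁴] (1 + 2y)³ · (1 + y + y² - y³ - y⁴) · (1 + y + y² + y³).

64

(1 + 2y)³ has coefficients 1,6,12,8 for degrees 0…3.
(1 + y + y² - y³ - y⁴) has coefficients 1,1,1,-1,-1 for degrees 0…4.
Finally multiplying by (1 + y + y² + y³), the product of all factors after the first has coefficients 1,2,3,2,0 for degrees 0…4.
[y⁴] = 1·0 + 6·2 + 12·3 + 8·2 = 64.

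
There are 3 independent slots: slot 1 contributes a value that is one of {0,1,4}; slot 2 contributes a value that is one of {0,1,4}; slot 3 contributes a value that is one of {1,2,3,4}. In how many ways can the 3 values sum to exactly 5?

The generating function for the choices is (1 + t + t⁴)·(1 + t + t⁴)·(t + t² + t³ + t⁴); the count is [t⁵].
(1 + t + t⁴) has coefficients 1,1,0,0,1 for degrees 0…4.
(1 + t + t⁴) has coefficients 1,1,0,0,1,0 for degrees 0…5.
Finally multiplying by (t + t² + t³ + t⁴), the product of all factors after the first has coefficients 0,1,2,2,2,2 for degrees 0…5.
[t⁵] = 1·2 + 1·2 + 1·1 = 5.

5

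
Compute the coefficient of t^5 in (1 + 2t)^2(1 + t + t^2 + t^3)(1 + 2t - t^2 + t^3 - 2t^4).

10

(1 + 2t)^2 has coefficients 1,4,4 for degrees 0…2.
(1 + t + t^2 + t^3) has coefficients 1,1,1,1,0,0 for degrees 0…5.
Finally multiplying by (1 + 2t - t^2 + t^3 - 2t^4), the product of all factors after the first has coefficients 1,3,2,3,0,-2 for degrees 0…5.
[t^5] = 1·(-2) + 4·0 + 4·3 = 10.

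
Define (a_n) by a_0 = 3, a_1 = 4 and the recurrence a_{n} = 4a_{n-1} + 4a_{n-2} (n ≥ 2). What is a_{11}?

38125568

The ordinary generating function has denominator 1 - 4t - 4t^2.
Iterating the recurrence: a_0,…,a_{11} = 3, 4, 28, 128, 624, 3008, 14528, 70144, 338688, 1635328, 7896064, 38125568.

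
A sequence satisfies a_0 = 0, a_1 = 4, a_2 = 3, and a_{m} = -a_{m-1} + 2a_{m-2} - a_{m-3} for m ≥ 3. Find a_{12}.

The ordinary generating function has denominator 1 + x - 2x^2 + x^3.
Iterating the recurrence: a_0,…,a_{12} = 0, 4, 3, 5, -3, 10, -21, 44, -96, 205, -441, 947, -2034.

-2034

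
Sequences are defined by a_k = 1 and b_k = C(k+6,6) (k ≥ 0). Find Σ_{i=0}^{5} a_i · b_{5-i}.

This is [x^5] in the product of the two ordinary generating functions.
Σ = 1·462 + 1·210 + 1·84 + 1·28 + 1·7 + 1·1 = 792.

792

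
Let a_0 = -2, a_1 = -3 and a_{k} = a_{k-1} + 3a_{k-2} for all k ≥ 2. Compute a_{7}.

-531

The ordinary generating function has denominator 1 - x - 3x^2.
Iterating the recurrence: a_0,…,a_{7} = -2, -3, -9, -18, -45, -99, -234, -531.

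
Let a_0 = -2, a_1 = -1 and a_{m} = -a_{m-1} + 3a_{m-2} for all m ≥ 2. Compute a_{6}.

-74

The ordinary generating function has denominator 1 + y - 3y^2.
Iterating the recurrence: a_0,…,a_{6} = -2, -1, -5, 2, -17, 23, -74.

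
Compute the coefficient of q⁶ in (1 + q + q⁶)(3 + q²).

(1 + q + q⁶) has coefficients 1,1,0,0,0,0,1 for degrees 0…6.
(3 + q²) has coefficients 3,0,1,0,0,0,0 for degrees 0…6.
[q⁶] = 1·0 + 1·0 + 1·3 = 3.

3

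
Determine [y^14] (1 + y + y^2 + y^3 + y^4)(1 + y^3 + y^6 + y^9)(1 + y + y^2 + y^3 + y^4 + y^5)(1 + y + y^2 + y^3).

(1 + y + y^2 + y^3 + y^4) has coefficients 1,1,1,1,1 for degrees 0…4.
(1 + y^3 + y^6 + y^9) has coefficients 1,0,0,1,0,0,1,0,0,1,0,0,0,0,0 for degrees 0…14.
Multiplying by (1 + y + y^2 + y^3 + y^4 + y^5) gives running coefficients 1,1,1,2,2,2,2,2,2,2,2,2,1,1,1 for degrees 0…14.
Finally multiplying by (1 + y + y^2 + y^3), the product of all factors after the first has coefficients 1,2,3,5,6,7,8,8,8,8,8,8,7,6,5 for degrees 0…14.
[y^14] = 1·5 + 1·6 + 1·7 + 1·8 + 1·8 = 34.

34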